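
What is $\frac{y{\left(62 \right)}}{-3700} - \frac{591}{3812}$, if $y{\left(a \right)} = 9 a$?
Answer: $- \frac{1078449}{3526100} \approx -0.30585$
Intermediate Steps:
$\frac{y{\left(62 \right)}}{-3700} - \frac{591}{3812} = \frac{9 \cdot 62}{-3700} - \frac{591}{3812} = 558 \left(- \frac{1}{3700}\right) - \frac{591}{3812} = - \frac{279}{1850} - \frac{591}{3812} = - \frac{1078449}{3526100}$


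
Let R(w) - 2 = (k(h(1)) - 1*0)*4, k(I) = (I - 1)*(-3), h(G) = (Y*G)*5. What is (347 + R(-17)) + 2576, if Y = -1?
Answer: 2997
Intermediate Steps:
h(G) = -5*G (h(G) = -G*5 = -5*G)
k(I) = 3 - 3*I (k(I) = (-1 + I)*(-3) = 3 - 3*I)
R(w) = 74 (R(w) = 2 + ((3 - (-15)) - 1*0)*4 = 2 + ((3 - 3*(-5)) + 0)*4 = 2 + ((3 + 15) + 0)*4 = 2 + (18 + 0)*4 = 2 + 18*4 = 2 + 72 = 74)
(347 + R(-17)) + 2576 = (347 + 74) + 2576 = 421 + 2576 = 2997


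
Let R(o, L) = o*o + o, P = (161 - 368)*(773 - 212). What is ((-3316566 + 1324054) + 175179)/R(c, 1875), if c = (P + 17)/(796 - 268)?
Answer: -126660840768/3355056505 ≈ -37.752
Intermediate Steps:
P = -116127 (P = -207*561 = -116127)
c = -58055/264 (c = (-116127 + 17)/(796 - 268) = -116110/528 = -116110*1/528 = -58055/264 ≈ -219.91)
R(o, L) = o + o² (R(o, L) = o² + o = o + o²)
((-3316566 + 1324054) + 175179)/R(c, 1875) = ((-3316566 + 1324054) + 175179)/((-58055*(1 - 58055/264)/264)) = (-1992512 + 175179)/((-58055/264*(-57791/264))) = -1817333/3355056505/69696 = -1817333*69696/3355056505 = -126660840768/3355056505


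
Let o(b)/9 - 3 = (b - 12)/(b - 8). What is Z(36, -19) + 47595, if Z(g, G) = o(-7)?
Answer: 238167/5 ≈ 47633.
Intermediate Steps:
o(b) = 27 + 9*(-12 + b)/(-8 + b) (o(b) = 27 + 9*((b - 12)/(b - 8)) = 27 + 9*((-12 + b)/(-8 + b)) = 27 + 9*(-12 + b)/(-8 + b))
Z(g, G) = 192/5 (Z(g, G) = 36*(-9 - 7)/(-8 - 7) = 36*(-16)/(-15) = 36*(-1/15)*(-16) = 192/5)
Z(36, -19) + 47595 = 192/5 + 47595 = 238167/5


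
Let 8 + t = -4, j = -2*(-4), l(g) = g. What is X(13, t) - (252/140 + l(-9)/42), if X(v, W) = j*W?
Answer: -6831/70 ≈ -97.586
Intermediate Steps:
j = 8
t = -12 (t = -8 - 4 = -12)
X(v, W) = 8*W
X(13, t) - (252/140 + l(-9)/42) = 8*(-12) - (252/140 - 9/42) = -96 - (252*(1/140) - 9*1/42) = -96 - (9/5 - 3/14) = -96 - 1*111/70 = -96 - 111/70 = -6831/70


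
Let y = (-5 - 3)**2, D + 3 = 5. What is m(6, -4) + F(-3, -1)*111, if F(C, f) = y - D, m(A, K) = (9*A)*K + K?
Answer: 6662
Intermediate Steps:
m(A, K) = K + 9*A*K (m(A, K) = 9*A*K + K = K + 9*A*K)
D = 2 (D = -3 + 5 = 2)
y = 64 (y = (-8)**2 = 64)
F(C, f) = 62 (F(C, f) = 64 - 1*2 = 64 - 2 = 62)
m(6, -4) + F(-3, -1)*111 = -4*(1 + 9*6) + 62*111 = -4*(1 + 54) + 6882 = -4*55 + 6882 = -220 + 6882 = 6662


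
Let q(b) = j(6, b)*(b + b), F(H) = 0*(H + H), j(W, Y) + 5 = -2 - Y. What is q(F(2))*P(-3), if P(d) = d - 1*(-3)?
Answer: 0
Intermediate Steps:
j(W, Y) = -7 - Y (j(W, Y) = -5 + (-2 - Y) = -7 - Y)
F(H) = 0 (F(H) = 0*(2*H) = 0)
P(d) = 3 + d (P(d) = d + 3 = 3 + d)
q(b) = 2*b*(-7 - b) (q(b) = (-7 - b)*(b + b) = (-7 - b)*(2*b) = 2*b*(-7 - b))
q(F(2))*P(-3) = (-2*0*(7 + 0))*(3 - 3) = -2*0*7*0 = 0*0 = 0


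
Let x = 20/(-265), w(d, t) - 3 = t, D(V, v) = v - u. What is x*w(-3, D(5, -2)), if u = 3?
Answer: 8/53 ≈ 0.15094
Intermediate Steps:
D(V, v) = -3 + v (D(V, v) = v - 1*3 = v - 3 = -3 + v)
w(d, t) = 3 + t
x = -4/53 (x = 20*(-1/265) = -4/53 ≈ -0.075472)
x*w(-3, D(5, -2)) = -4*(3 + (-3 - 2))/53 = -4*(3 - 5)/53 = -4/53*(-2) = 8/53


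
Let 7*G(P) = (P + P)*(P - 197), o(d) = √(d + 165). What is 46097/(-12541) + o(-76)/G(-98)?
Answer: -46097/12541 + √89/8260 ≈ -3.6746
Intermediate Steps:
o(d) = √(165 + d)
G(P) = 2*P*(-197 + P)/7 (G(P) = ((P + P)*(P - 197))/7 = ((2*P)*(-197 + P))/7 = (2*P*(-197 + P))/7 = 2*P*(-197 + P)/7)
46097/(-12541) + o(-76)/G(-98) = 46097/(-12541) + √(165 - 76)/(((2/7)*(-98)*(-197 - 98))) = 46097*(-1/12541) + √89/(((2/7)*(-98)*(-295))) = -46097/12541 + √89/8260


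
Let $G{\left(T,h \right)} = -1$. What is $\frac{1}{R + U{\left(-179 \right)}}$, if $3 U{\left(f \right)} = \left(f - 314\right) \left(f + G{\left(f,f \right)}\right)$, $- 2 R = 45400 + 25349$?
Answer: $- \frac{2}{11589} \approx -0.00017258$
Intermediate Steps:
$R = - \frac{70749}{2}$ ($R = - \frac{45400 + 25349}{2} = \left(- \frac{1}{2}\right) 70749 = - \frac{70749}{2} \approx -35375.0$)
$U{\left(f \right)} = \frac{\left(-1 + f\right) \left(-314 + f\right)}{3}$ ($U{\left(f \right)} = \frac{\left(f - 314\right) \left(f - 1\right)}{3} = \frac{\left(-314 + f\right) \left(-1 + f\right)}{3} = \frac{\left(-1 + f\right) \left(-314 + f\right)}{3}$)
$\frac{1}{R + U{\left(-179 \right)}} = \frac{1}{- \frac{70749}{2} + \left(\frac{314}{3} - -18795 + \frac{\left(-179\right)^{2}}{3}\right)} = \frac{1}{- \frac{70749}{2} + \left(\frac{314}{3} + 18795 + \frac{1}{3} \cdot 32041\right)} = \frac{1}{- \frac{70749}{2} + \left(\frac{314}{3} + 18795 + \frac{32041}{3}\right)} = \frac{1}{- \frac{70749}{2} + 29580} = \frac{1}{- \frac{11589}{2}} = - \frac{2}{11589}$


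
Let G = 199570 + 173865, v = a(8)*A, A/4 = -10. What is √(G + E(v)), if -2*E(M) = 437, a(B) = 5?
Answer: 3*√165874/2 ≈ 610.91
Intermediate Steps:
A = -40 (A = 4*(-10) = -40)
v = -200 (v = 5*(-40) = -200)
E(M) = -437/2 (E(M) = -½*437 = -437/2)
G = 373435
√(G + E(v)) = √(373435 - 437/2) = √(746433/2) = 3*√165874/2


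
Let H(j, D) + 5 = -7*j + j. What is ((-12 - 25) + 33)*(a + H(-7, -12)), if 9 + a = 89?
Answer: -468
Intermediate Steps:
H(j, D) = -5 - 6*j (H(j, D) = -5 + (-7*j + j) = -5 - 6*j)
a = 80 (a = -9 + 89 = 80)
((-12 - 25) + 33)*(a + H(-7, -12)) = ((-12 - 25) + 33)*(80 + (-5 - 6*(-7))) = (-37 + 33)*(80 + (-5 + 42)) = -4*(80 + 37) = -4*117 = -468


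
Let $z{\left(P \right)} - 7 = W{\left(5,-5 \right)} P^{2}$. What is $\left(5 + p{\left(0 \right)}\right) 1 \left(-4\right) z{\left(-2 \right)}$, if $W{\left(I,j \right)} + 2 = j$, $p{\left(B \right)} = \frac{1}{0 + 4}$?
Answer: $441$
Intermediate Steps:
$p{\left(B \right)} = \frac{1}{4}$
$W{\left(I,j \right)} = -2 + j$
$z{\left(P \right)} = 7 - 7 P^{2}$ ($z{\left(P \right)} = 7 + \left(-2 - 5\right) P^{2} = 7 - 7 P^{2}$)
$\left(5 + p{\left(0 \right)}\right) 1 \left(-4\right) z{\left(-2 \right)} = \left(5 + \frac{1}{4}\right) 1 \left(-4\right) \left(7 - 7 \left(-2\right)^{2}\right) = \frac{21}{4} \cdot 1 \left(-4\right) \left(7 - 28\right) = \frac{21}{4} \left(-4\right) \left(7 - 28\right) = \left(-21\right) \left(-21\right) = 441$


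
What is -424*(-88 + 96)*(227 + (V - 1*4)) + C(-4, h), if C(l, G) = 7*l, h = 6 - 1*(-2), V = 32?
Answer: -864988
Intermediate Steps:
h = 8 (h = 6 + 2 = 8)
-424*(-88 + 96)*(227 + (V - 1*4)) + C(-4, h) = -424*(-88 + 96)*(227 + (32 - 1*4)) + 7*(-4) = -3392*(227 + (32 - 4)) - 28 = -3392*(227 + 28) - 28 = -3392*255 - 28 = -424*2040 - 28 = -864960 - 28 = -864988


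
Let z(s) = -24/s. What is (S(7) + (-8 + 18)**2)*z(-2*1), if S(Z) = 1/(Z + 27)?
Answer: 20406/17 ≈ 1200.4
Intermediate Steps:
S(Z) = 1/(27 + Z)
(S(7) + (-8 + 18)**2)*z(-2*1) = (1/(27 + 7) + (-8 + 18)**2)*(-24/((-2*1))) = (1/34 + 10**2)*(-24/(-2)) = (1/34 + 100)*(-24*(-1/2)) = (3401/34)*12 = 20406/17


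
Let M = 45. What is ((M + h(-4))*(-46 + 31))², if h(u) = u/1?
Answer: 378225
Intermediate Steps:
h(u) = u (h(u) = u*1 = u)
((M + h(-4))*(-46 + 31))² = ((45 - 4)*(-46 + 31))² = (41*(-15))² = (-615)² = 378225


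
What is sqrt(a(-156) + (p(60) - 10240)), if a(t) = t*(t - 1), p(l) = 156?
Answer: 2*sqrt(3602) ≈ 120.03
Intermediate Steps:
a(t) = t*(-1 + t)
sqrt(a(-156) + (p(60) - 10240)) = sqrt(-156*(-1 - 156) + (156 - 10240)) = sqrt(-156*(-157) - 10084) = sqrt(24492 - 10084) = sqrt(14408) = 2*sqrt(3602)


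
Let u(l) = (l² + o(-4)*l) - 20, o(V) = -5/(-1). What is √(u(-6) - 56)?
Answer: I*√70 ≈ 8.3666*I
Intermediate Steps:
o(V) = 5 (o(V) = -5*(-1) = 5)
u(l) = -20 + l² + 5*l (u(l) = (l² + 5*l) - 20 = -20 + l² + 5*l)
√(u(-6) - 56) = √((-20 + (-6)² + 5*(-6)) - 56) = √((-20 + 36 - 30) - 56) = √(-14 - 56) = √(-70) = I*√70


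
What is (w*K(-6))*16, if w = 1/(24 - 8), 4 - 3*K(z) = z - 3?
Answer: 13/3 ≈ 4.3333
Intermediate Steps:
K(z) = 7/3 - z/3 (K(z) = 4/3 - (z - 3)/3 = 4/3 - (-3 + z)/3 = 4/3 + (1 - z/3) = 7/3 - z/3)
w = 1/16 ≈ 0.062500
(w*K(-6))*16 = ((7/3 - ⅓*(-6))/16)*16 = ((7/3 + 2)/16)*16 = ((1/16)*(13/3))*16 = (13/48)*16 = 13/3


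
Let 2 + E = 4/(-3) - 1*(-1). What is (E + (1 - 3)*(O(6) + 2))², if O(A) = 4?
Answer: 1849/9 ≈ 205.44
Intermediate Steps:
E = -7/3 (E = -2 + (4/(-3) - 1*(-1)) = -2 + (4*(-⅓) + 1) = -2 + (-4/3 + 1) = -2 - ⅓ = -7/3 ≈ -2.3333)
(E + (1 - 3)*(O(6) + 2))² = (-7/3 + (1 - 3)*(4 + 2))² = (-7/3 - 2*6)² = (-7/3 - 12)² = (-43/3)² = 1849/9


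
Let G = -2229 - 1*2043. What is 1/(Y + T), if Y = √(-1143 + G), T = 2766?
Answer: 922/2552057 - 19*I*√15/7656171 ≈ 0.00036128 - 9.6114e-6*I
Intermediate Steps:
G = -4272 (G = -2229 - 2043 = -4272)
Y = 19*I*√15 (Y = √(-1143 - 4272) = √(-5415) = 19*I*√15 ≈ 73.587*I)
1/(Y + T) = 1/(19*I*√15 + 2766) = 1/(2766 + 19*I*√15)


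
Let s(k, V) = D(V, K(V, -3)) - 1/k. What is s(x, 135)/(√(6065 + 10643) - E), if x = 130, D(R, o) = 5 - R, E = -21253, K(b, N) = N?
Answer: -359196953/58717529130 + 16901*√4177/29358764565 ≈ -0.0060802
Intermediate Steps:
s(k, V) = 5 - V - 1/k (s(k, V) = (5 - V) - 1/k = 5 - V - 1/k)
s(x, 135)/(√(6065 + 10643) - E) = (5 - 1*135 - 1/130)/(√(6065 + 10643) - 1*(-21253)) = (5 - 135 - 1*1/130)/(√16708 + 21253) = (5 - 135 - 1/130)/(2*√4177 + 21253) = -16901/(130*(21253 + 2*√4177))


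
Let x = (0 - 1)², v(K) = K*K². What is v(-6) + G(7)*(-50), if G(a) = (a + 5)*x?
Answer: -816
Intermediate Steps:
v(K) = K³
x = 1 (x = (-1)² = 1)
G(a) = 5 + a (G(a) = (a + 5)*1 = (5 + a)*1 = 5 + a)
v(-6) + G(7)*(-50) = (-6)³ + (5 + 7)*(-50) = -216 + 12*(-50) = -216 - 600 = -816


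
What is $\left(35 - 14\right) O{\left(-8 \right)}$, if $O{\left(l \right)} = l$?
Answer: $-168$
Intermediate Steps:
$\left(35 - 14\right) O{\left(-8 \right)} = \left(35 - 14\right) \left(-8\right) = 21 \left(-8\right) = -168$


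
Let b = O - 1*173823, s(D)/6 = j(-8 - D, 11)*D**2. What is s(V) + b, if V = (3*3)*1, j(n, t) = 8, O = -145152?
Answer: -315087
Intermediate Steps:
V = 9 (V = 9*1 = 9)
s(D) = 48*D**2 (s(D) = 6*(8*D**2) = 48*D**2)
b = -318975 (b = -145152 - 1*173823 = -145152 - 173823 = -318975)
s(V) + b = 48*9**2 - 318975 = 48*81 - 318975 = 3888 - 318975 = -315087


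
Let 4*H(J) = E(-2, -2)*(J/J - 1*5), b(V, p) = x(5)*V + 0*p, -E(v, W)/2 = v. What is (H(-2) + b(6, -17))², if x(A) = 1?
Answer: 4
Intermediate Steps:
E(v, W) = -2*v
b(V, p) = V (b(V, p) = 1*V + 0*p = V + 0 = V)
H(J) = -4 (H(J) = ((-2*(-2))*(J/J - 1*5))/4 = (4*(1 - 5))/4 = (4*(-4))/4 = (¼)*(-16) = -4)
(H(-2) + b(6, -17))² = (-4 + 6)² = 2² = 4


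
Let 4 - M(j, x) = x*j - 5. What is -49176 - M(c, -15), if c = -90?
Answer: -47835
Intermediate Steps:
M(j, x) = 9 - j*x (M(j, x) = 4 - (x*j - 5) = 4 - (j*x - 5) = 4 - (-5 + j*x) = 4 + (5 - j*x) = 9 - j*x)
-49176 - M(c, -15) = -49176 - (9 - 1*(-90)*(-15)) = -49176 - (9 - 1350) = -49176 - 1*(-1341) = -49176 + 1341 = -47835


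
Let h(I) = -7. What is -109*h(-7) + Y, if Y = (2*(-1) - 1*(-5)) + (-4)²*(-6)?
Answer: 670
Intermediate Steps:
Y = -93 (Y = (-2 + 5) + 16*(-6) = 3 - 96 = -93)
-109*h(-7) + Y = -109*(-7) - 93 = 763 - 93 = 670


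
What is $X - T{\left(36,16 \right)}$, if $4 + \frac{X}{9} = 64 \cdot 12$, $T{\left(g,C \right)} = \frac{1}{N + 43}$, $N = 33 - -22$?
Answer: $\frac{673847}{98} \approx 6876.0$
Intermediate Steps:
$N = 55$ ($N = 33 + 22 = 55$)
$T{\left(g,C \right)} = \frac{1}{98}$ ($T{\left(g,C \right)} = \frac{1}{55 + 43} = \frac{1}{98}$)
$X = 6876$ ($X = -36 + 9 \cdot 64 \cdot 12 = -36 + 9 \cdot 768 = -36 + 6912 = 6876$)
$X - T{\left(36,16 \right)} = 6876 - \frac{1}{98} = \frac{673847}{98}$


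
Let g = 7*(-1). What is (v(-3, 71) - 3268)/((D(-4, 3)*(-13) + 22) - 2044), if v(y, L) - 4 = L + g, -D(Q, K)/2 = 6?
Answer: 1600/933 ≈ 1.7149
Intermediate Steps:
g = -7
D(Q, K) = -12 (D(Q, K) = -2*6 = -12)
v(y, L) = -3 + L (v(y, L) = 4 + (L - 7) = 4 + (-7 + L) = -3 + L)
(v(-3, 71) - 3268)/((D(-4, 3)*(-13) + 22) - 2044) = ((-3 + 71) - 3268)/((-12*(-13) + 22) - 2044) = (68 - 3268)/((156 + 22) - 2044) = -3200/(178 - 2044) = -3200/(-1866) = -3200*(-1/1866) = 1600/933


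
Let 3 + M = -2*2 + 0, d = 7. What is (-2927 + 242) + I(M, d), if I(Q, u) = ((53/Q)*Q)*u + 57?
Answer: -2257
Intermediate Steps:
M = -7 (M = -3 + (-2*2 + 0) = -3 + (-4 + 0) = -3 - 4 = -7)
I(Q, u) = 57 + 53*u (I(Q, u) = 53*u + 57 = 57 + 53*u)
(-2927 + 242) + I(M, d) = (-2927 + 242) + (57 + 53*7) = -2685 + (57 + 371) = -2685 + 428 = -2257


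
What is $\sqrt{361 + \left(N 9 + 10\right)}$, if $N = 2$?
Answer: $\sqrt{389} \approx 19.723$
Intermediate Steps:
$\sqrt{361 + \left(N 9 + 10\right)} = \sqrt{361 + \left(2 \cdot 9 + 10\right)} = \sqrt{361 + \left(18 + 10\right)} = \sqrt{361 + 28} = \sqrt{389}$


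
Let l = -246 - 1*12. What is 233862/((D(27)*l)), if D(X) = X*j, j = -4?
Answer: 38977/4644 ≈ 8.3930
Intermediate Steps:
l = -258 (l = -246 - 12 = -258)
D(X) = -4*X (D(X) = X*(-4) = -4*X)
233862/((D(27)*l)) = 233862/((-4*27*(-258))) = 233862/((-108*(-258))) = 233862/27864 = 233862*(1/27864) = 38977/4644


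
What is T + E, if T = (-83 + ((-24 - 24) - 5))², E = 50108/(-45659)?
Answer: 844458756/45659 ≈ 18495.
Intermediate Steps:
E = -50108/45659 (E = 50108*(-1/45659) = -50108/45659 ≈ -1.0974)
T = 18496 (T = (-83 + (-48 - 5))² = (-83 - 53)² = (-136)² = 18496)
T + E = 18496 - 50108/45659 = 844458756/45659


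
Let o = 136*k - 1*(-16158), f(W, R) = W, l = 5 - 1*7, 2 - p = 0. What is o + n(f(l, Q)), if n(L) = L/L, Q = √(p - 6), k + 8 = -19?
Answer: 12487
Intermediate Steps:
p = 2 (p = 2 - 1*0 = 2 + 0 = 2)
k = -27 (k = -8 - 19 = -27)
l = -2 (l = 5 - 7 = -2)
Q = 2*I (Q = √(2 - 6) = √(-4) = 2*I ≈ 2.0*I)
o = 12486 (o = 136*(-27) - 1*(-16158) = -3672 + 16158 = 12486)
n(L) = 1
o + n(f(l, Q)) = 12486 + 1 = 12487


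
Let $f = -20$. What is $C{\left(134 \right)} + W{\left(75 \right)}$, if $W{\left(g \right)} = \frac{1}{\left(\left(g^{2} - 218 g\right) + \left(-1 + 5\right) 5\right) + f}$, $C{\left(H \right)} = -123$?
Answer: $- \frac{1319176}{10725} \approx -123.0$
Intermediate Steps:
$W{\left(g \right)} = \frac{1}{g^{2} - 218 g}$ ($W{\left(g \right)} = \frac{1}{\left(\left(g^{2} - 218 g\right) + \left(-1 + 5\right) 5\right) - 20} = \frac{1}{\left(\left(g^{2} - 218 g\right) + 4 \cdot 5\right) - 20} = \frac{1}{\left(\left(g^{2} - 218 g\right) + 20\right) - 20} = \frac{1}{\left(20 + g^{2} - 218 g\right) - 20} = \frac{1}{g^{2} - 218 g}$)
$C{\left(134 \right)} + W{\left(75 \right)} = -123 + \frac{1}{75 \left(-218 + 75\right)} = -123 + \frac{1}{75 \left(-143\right)} = -123 + \frac{1}{75} \left(- \frac{1}{143}\right) = -123 - \frac{1}{10725} = - \frac{1319176}{10725}$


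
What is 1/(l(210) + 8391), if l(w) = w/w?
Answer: 1/8392 ≈ 0.00011916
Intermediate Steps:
l(w) = 1
1/(l(210) + 8391) = 1/(1 + 8391) = 1/8392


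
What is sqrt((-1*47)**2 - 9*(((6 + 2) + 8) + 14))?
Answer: sqrt(1939) ≈ 44.034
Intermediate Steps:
sqrt((-1*47)**2 - 9*(((6 + 2) + 8) + 14)) = sqrt((-47)**2 - 9*((8 + 8) + 14)) = sqrt(2209 - 9*(16 + 14)) = sqrt(2209 - 9*30) = sqrt(2209 - 270) = sqrt(1939)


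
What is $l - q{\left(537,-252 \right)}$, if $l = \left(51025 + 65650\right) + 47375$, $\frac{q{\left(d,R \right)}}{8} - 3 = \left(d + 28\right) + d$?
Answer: $155210$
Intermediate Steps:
$q{\left(d,R \right)} = 248 + 16 d$ ($q{\left(d,R \right)} = 24 + 8 \left(\left(d + 28\right) + d\right) = 24 + 8 \left(\left(28 + d\right) + d\right) = 24 + 8 \left(28 + 2 d\right) = 24 + \left(224 + 16 d\right) = 248 + 16 d$)
$l = 164050$ ($l = 116675 + 47375 = 164050$)
$l - q{\left(537,-252 \right)} = 164050 - \left(248 + 16 \cdot 537\right) = 164050 - \left(248 + 8592\right) = 164050 - 8840 = 155210$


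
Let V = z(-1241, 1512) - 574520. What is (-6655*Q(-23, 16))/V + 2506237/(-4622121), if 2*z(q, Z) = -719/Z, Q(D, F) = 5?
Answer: -3889114389798563/8030238217031079 ≈ -0.48431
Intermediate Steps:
z(q, Z) = -719/(2*Z) (z(q, Z) = (-719/Z)/2 = -719/(2*Z))
V = -1737349199/3024 (V = -719/2/1512 - 574520 = -719/2*1/1512 - 574520 = -719/3024 - 574520 = -1737349199/3024 ≈ -5.7452e+5)
(-6655*Q(-23, 16))/V + 2506237/(-4622121) = (-6655*5)/(-1737349199/3024) + 2506237/(-4622121) = -33275*(-3024/1737349199) + 2506237*(-1/4622121) = 100623600/1737349199 - 2506237/4622121 = -3889114389798563/8030238217031079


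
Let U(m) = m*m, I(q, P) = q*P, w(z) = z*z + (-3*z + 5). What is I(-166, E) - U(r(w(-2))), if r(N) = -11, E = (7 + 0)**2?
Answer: -8255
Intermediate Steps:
E = 49 (E = 7**2 = 49)
w(z) = 5 + z**2 - 3*z (w(z) = z**2 + (5 - 3*z) = 5 + z**2 - 3*z)
I(q, P) = P*q
U(m) = m**2
I(-166, E) - U(r(w(-2))) = 49*(-166) - 1*(-11)**2 = -8134 - 1*121 = -8134 - 121 = -8255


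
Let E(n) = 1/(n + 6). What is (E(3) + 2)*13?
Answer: 247/9 ≈ 27.444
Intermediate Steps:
E(n) = 1/(6 + n)
(E(3) + 2)*13 = (1/(6 + 3) + 2)*13 = (1/9 + 2)*13 = (19/9)*13 = 247/9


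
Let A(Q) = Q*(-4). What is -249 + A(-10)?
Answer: -209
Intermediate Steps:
A(Q) = -4*Q
-249 + A(-10) = -249 - 4*(-10) = -249 + 40 = -209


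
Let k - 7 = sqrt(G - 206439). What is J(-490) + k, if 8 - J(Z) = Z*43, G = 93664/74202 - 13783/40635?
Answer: 21085 + 2*I*sqrt(29554286132218315155)/23930145 ≈ 21085.0 + 454.35*I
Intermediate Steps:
G = 66269297/71790435 (G = 93664*(1/74202) - 13783*1/40635 = 46832/37101 - 1969/5805 = 66269297/71790435 ≈ 0.92309)
J(Z) = 8 - 43*Z (J(Z) = 8 - Z*43 = 8 - 43*Z)
k = 7 + 2*I*sqrt(29554286132218315155)/23930145 (k = 7 + sqrt(66269297/71790435 - 206439) = 7 + sqrt(-14820279341668/71790435) = 7 + 2*I*sqrt(29554286132218315155)/23930145 ≈ 7.0 + 454.35*I)
J(-490) + k = (8 - 43*(-490)) + (7 + 2*I*sqrt(29554286132218315155)/23930145) = (8 + 21070) + (7 + 2*I*sqrt(29554286132218315155)/23930145) = 21078 + (7 + 2*I*sqrt(29554286132218315155)/23930145) = 21085 + 2*I*sqrt(29554286132218315155)/23930145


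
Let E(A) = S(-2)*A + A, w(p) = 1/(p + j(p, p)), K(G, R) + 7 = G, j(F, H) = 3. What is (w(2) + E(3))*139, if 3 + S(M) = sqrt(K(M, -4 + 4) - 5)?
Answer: -4031/5 + 417*I*sqrt(14) ≈ -806.2 + 1560.3*I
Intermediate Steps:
K(G, R) = -7 + G
S(M) = -3 + sqrt(-12 + M) (S(M) = -3 + sqrt((-7 + M) - 5) = -3 + sqrt(-12 + M))
w(p) = 1/(3 + p) (w(p) = 1/(p + 3) = 1/(3 + p))
E(A) = A + A*(-3 + I*sqrt(14)) (E(A) = (-3 + sqrt(-12 - 2))*A + A = (-3 + sqrt(-14))*A + A = (-3 + I*sqrt(14))*A + A = A*(-3 + I*sqrt(14)) + A = A + A*(-3 + I*sqrt(14)))
(w(2) + E(3))*139 = (1/(3 + 2) + 3*(-2 + I*sqrt(14)))*139 = (1/5 + (-6 + 3*I*sqrt(14)))*139 = (-29/5 + 3*I*sqrt(14))*139 = -4031/5 + 417*I*sqrt(14)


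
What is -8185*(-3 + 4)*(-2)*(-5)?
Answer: -81850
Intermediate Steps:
-8185*(-3 + 4)*(-2)*(-5) = -8185*1*(-2)*(-5) = -(-16370)*(-5) = -8185*10 = -81850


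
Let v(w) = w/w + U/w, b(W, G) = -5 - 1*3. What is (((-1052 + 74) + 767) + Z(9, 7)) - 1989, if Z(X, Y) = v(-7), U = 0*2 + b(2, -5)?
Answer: -15385/7 ≈ -2197.9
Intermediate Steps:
b(W, G) = -8 (b(W, G) = -5 - 3 = -8)
U = -8 (U = 0*2 - 8 = 0 - 8 = -8)
v(w) = 1 - 8/w (v(w) = w/w - 8/w = 1 - 8/w)
Z(X, Y) = 15/7 (Z(X, Y) = (-8 - 7)/(-7) = -1/7*(-15) = 15/7)
(((-1052 + 74) + 767) + Z(9, 7)) - 1989 = (((-1052 + 74) + 767) + 15/7) - 1989 = ((-978 + 767) + 15/7) - 1989 = (-211 + 15/7) - 1989 = -1462/7 - 1989 = -15385/7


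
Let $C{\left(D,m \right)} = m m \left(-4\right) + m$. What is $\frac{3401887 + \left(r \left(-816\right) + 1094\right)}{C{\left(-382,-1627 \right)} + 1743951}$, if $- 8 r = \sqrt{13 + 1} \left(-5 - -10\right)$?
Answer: $- \frac{3402981}{8846192} - \frac{255 \sqrt{14}}{4423096} \approx -0.3849$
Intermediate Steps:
$C{\left(D,m \right)} = m - 4 m^{2}$ ($C{\left(D,m \right)} = m^{2} \left(-4\right) + m = - 4 m^{2} + m = m - 4 m^{2}$)
$r = - \frac{5 \sqrt{14}}{8}$ ($r = - \frac{\sqrt{13 + 1} \left(-5 - -10\right)}{8} = - \frac{\sqrt{14} \left(-5 + 10\right)}{8} = - \frac{\sqrt{14} \cdot 5}{8} = - \frac{5 \sqrt{14}}{8} \approx -2.3385$)
$\frac{3401887 + \left(r \left(-816\right) + 1094\right)}{C{\left(-382,-1627 \right)} + 1743951} = \frac{3401887 + \left(- \frac{5 \sqrt{14}}{8} \left(-816\right) + 1094\right)}{- 1627 \left(1 - -6508\right) + 1743951} = \frac{3401887 + \left(510 \sqrt{14} + 1094\right)}{- 1627 \left(1 + 6508\right) + 1743951} = \frac{3401887 + \left(1094 + 510 \sqrt{14}\right)}{\left(-1627\right) 6509 + 1743951} = \frac{3402981 + 510 \sqrt{14}}{-10590143 + 1743951} = \frac{3402981 + 510 \sqrt{14}}{-8846192} = \left(3402981 + 510 \sqrt{14}\right) \left(- \frac{1}{8846192}\right) = - \frac{3402981}{8846192} - \frac{255 \sqrt{14}}{4423096}$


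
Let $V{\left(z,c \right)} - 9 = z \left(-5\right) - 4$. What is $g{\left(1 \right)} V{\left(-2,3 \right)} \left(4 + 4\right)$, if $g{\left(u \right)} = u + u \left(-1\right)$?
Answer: $0$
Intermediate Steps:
$V{\left(z,c \right)} = 5 - 5 z$ ($V{\left(z,c \right)} = 9 + \left(z \left(-5\right) - 4\right) = 9 - \left(4 + 5 z\right) = 5 - 5 z$)
$g{\left(u \right)} = 0$ ($g{\left(u \right)} = u - u = 0$)
$g{\left(1 \right)} V{\left(-2,3 \right)} \left(4 + 4\right) = 0 \left(5 - -10\right) \left(4 + 4\right) = 0 \left(5 + 10\right) 8 = 0 \cdot 15 \cdot 8 = 0 \cdot 120 = 0$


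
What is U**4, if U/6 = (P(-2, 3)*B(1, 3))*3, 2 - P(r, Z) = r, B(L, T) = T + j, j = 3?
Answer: 34828517376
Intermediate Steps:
B(L, T) = 3 + T (B(L, T) = T + 3 = 3 + T)
P(r, Z) = 2 - r
U = 432 (U = 6*(((2 - 1*(-2))*(3 + 3))*3) = 6*(((2 + 2)*6)*3) = 6*((4*6)*3) = 6*(24*3) = 6*72 = 432)
U**4 = 432**4 = 34828517376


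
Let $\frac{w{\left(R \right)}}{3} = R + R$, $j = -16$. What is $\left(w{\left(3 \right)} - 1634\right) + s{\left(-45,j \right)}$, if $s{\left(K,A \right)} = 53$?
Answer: $-1563$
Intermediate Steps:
$w{\left(R \right)} = 6 R$ ($w{\left(R \right)} = 3 \left(R + R\right) = 3 \cdot 2 R = 6 R$)
$\left(w{\left(3 \right)} - 1634\right) + s{\left(-45,j \right)} = \left(6 \cdot 3 - 1634\right) + 53 = \left(18 - 1634\right) + 53 = -1616 + 53 = -1563$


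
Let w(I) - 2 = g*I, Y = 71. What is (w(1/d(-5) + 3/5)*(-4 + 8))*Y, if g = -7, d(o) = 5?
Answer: -5112/5 ≈ -1022.4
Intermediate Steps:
w(I) = 2 - 7*I
(w(1/d(-5) + 3/5)*(-4 + 8))*Y = ((2 - 7*(1/5 + 3/5))*(-4 + 8))*71 = ((2 - 7*(1*(⅕) + 3*(⅕)))*4)*71 = ((2 - 7*(⅕ + ⅗))*4)*71 = ((2 - 7*⅘)*4)*71 = ((2 - 28/5)*4)*71 = -18/5*4*71 = -72/5*71 = -5112/5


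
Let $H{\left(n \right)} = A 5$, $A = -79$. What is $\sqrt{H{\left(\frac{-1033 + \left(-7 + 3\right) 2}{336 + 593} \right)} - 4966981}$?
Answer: $4 i \sqrt{310461} \approx 2228.8 i$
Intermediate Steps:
$H{\left(n \right)} = -395$ ($H{\left(n \right)} = \left(-79\right) 5 = -395$)
$\sqrt{H{\left(\frac{-1033 + \left(-7 + 3\right) 2}{336 + 593} \right)} - 4966981} = \sqrt{-395 - 4966981} = \sqrt{-4967376} = 4 i \sqrt{310461}$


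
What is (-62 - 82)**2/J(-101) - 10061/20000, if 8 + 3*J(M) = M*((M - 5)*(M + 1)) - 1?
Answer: -12015557149/21412180000 ≈ -0.56116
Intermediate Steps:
J(M) = -3 + M*(1 + M)*(-5 + M)/3 (J(M) = -8/3 + (M*((M - 5)*(M + 1)) - 1)/3 = -8/3 + (M*((-5 + M)*(1 + M)) - 1)/3 = -8/3 + (M*((1 + M)*(-5 + M)) - 1)/3 = -8/3 + (M*(1 + M)*(-5 + M) - 1)/3 = -8/3 + (-1 + M*(1 + M)*(-5 + M))/3 = -8/3 + (-1/3 + M*(1 + M)*(-5 + M)/3) = -3 + M*(1 + M)*(-5 + M)/3)
(-62 - 82)**2/J(-101) - 10061/20000 = (-62 - 82)**2/(-3 - 5/3*(-101) - 4/3*(-101)**2 + (1/3)*(-101)**3) - 10061/20000 = (-144)**2/(-3 + 505/3 - 4/3*10201 + (1/3)*(-1030301)) - 10061*1/20000 = 20736/(-3 + 505/3 - 40804/3 - 1030301/3) - 10061/20000 = 20736/(-1070609/3) - 10061/20000 = 20736*(-3/1070609) - 10061/20000 = -62208/1070609 - 10061/20000 = -12015557149/21412180000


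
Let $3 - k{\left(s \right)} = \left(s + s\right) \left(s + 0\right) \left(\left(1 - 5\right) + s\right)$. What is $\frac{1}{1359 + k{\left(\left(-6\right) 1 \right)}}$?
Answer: $\frac{1}{2082} \approx 0.00048031$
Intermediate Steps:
$k{\left(s \right)} = 3 - 2 s^{2} \left(-4 + s\right)$ ($k{\left(s \right)} = 3 - \left(s + s\right) \left(s + 0\right) \left(\left(1 - 5\right) + s\right) = 3 - 2 s s \left(-4 + s\right) = 3 - 2 s^{2} \left(-4 + s\right)$)
$\frac{1}{1359 + k{\left(\left(-6\right) 1 \right)}} = \frac{1}{1359 + \left(3 - 2 \left(\left(-6\right) 1\right)^{3} + 8 \left(\left(-6\right) 1\right)^{2}\right)} = \frac{1}{1359 + \left(3 - 2 \left(-6\right)^{3} + 8 \left(-6\right)^{2}\right)} = \frac{1}{1359 + \left(3 - -432 + 8 \cdot 36\right)} = \frac{1}{1359 + \left(3 + 432 + 288\right)} = \frac{1}{1359 + 723} = \frac{1}{2082}$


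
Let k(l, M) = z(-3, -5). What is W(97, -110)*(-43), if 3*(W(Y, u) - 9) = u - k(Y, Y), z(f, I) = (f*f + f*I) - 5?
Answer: 1462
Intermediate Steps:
z(f, I) = -5 + f² + I*f (z(f, I) = (f² + I*f) - 5 = -5 + f² + I*f)
k(l, M) = 19 (k(l, M) = -5 + (-3)² - 5*(-3) = -5 + 9 + 15 = 19)
W(Y, u) = 8/3 + u/3 (W(Y, u) = 9 + (u - 1*19)/3 = 9 + (u - 19)/3 = 9 + (-19 + u)/3 = 9 + (-19/3 + u/3) = 8/3 + u/3)
W(97, -110)*(-43) = (8/3 + (⅓)*(-110))*(-43) = (8/3 - 110/3)*(-43) = -34*(-43) = 1462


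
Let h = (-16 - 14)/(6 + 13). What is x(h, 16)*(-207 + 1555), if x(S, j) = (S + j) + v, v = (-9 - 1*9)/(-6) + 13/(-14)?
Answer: 2956838/133 ≈ 22232.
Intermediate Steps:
v = 29/14 (v = (-9 - 9)*(-⅙) + 13*(-1/14) = -18*(-⅙) - 13/14 = 3 - 13/14 = 29/14 ≈ 2.0714)
h = -30/19 ≈ -1.5789
x(S, j) = 29/14 + S + j (x(S, j) = (S + j) + 29/14 = 29/14 + S + j)
x(h, 16)*(-207 + 1555) = (29/14 - 30/19 + 16)*(-207 + 1555) = (4387/266)*1348 = 2956838/133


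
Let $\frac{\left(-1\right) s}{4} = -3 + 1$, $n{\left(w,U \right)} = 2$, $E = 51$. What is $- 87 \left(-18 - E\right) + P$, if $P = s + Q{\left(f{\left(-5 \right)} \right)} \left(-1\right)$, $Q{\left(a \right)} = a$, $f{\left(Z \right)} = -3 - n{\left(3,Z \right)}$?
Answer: $6016$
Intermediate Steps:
$f{\left(Z \right)} = -5$ ($f{\left(Z \right)} = -3 - 2 = -5$)
$s = 8$ ($s = - 4 \left(-3 + 1\right) = \left(-4\right) \left(-2\right) = 8$)
$P = 13$ ($P = 8 - -5 = 8 + 5 = 13$)
$- 87 \left(-18 - E\right) + P = - 87 \left(-18 - 51\right) + 13 = \left(-87\right) \left(-69\right) + 13 = 6003 + 13 = 6016$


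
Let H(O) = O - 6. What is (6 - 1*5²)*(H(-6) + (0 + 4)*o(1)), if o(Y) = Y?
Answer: 152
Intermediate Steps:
H(O) = -6 + O
(6 - 1*5²)*(H(-6) + (0 + 4)*o(1)) = (6 - 1*5²)*((-6 - 6) + (0 + 4)*1) = (6 - 1*25)*(-12 + 4*1) = (6 - 25)*(-12 + 4) = -19*(-8) = 152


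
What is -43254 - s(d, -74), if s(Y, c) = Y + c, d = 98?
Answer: -43278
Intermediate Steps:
-43254 - s(d, -74) = -43254 - (98 - 74) = -43254 - 1*24 = -43254 - 24 = -43278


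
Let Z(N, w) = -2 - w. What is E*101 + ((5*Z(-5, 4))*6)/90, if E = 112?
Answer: 11310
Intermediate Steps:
E*101 + ((5*Z(-5, 4))*6)/90 = 112*101 + ((5*(-2 - 1*4))*6)/90 = 11312 + ((5*(-2 - 4))*6)*(1/90) = 11312 + ((5*(-6))*6)*(1/90) = 11312 - 30*6*(1/90) = 11312 - 180*1/90 = 11312 - 2 = 11310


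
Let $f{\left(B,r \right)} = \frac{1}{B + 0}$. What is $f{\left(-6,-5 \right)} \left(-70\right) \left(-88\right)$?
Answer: $- \frac{3080}{3} \approx -1026.7$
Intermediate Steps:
$f{\left(B,r \right)} = \frac{1}{B}$
$f{\left(-6,-5 \right)} \left(-70\right) \left(-88\right) = \frac{1}{-6} \left(-70\right) \left(-88\right) = \left(- \frac{1}{6}\right) \left(-70\right) \left(-88\right) = \frac{35}{3} \left(-88\right) = - \frac{3080}{3}$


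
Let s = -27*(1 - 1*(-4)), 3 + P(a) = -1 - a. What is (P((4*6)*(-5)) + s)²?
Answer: 361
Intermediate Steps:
P(a) = -4 - a (P(a) = -3 + (-1 - a) = -4 - a)
s = -135 (s = -27*(1 + 4) = -27*5 = -135)
(P((4*6)*(-5)) + s)² = ((-4 - 4*6*(-5)) - 135)² = ((-4 - 24*(-5)) - 135)² = ((-4 - 1*(-120)) - 135)² = ((-4 + 120) - 135)² = (116 - 135)² = (-19)² = 361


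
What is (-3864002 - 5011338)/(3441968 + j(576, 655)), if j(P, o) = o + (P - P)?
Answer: -8875340/3442623 ≈ -2.5781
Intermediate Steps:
j(P, o) = o (j(P, o) = o + 0 = o)
(-3864002 - 5011338)/(3441968 + j(576, 655)) = (-3864002 - 5011338)/(3441968 + 655) = -8875340/3442623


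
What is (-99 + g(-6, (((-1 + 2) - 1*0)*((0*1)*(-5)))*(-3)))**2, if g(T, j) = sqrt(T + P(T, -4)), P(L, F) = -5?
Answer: (99 - I*sqrt(11))**2 ≈ 9790.0 - 656.69*I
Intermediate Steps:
g(T, j) = sqrt(-5 + T) (g(T, j) = sqrt(T - 5) = sqrt(-5 + T))
(-99 + g(-6, (((-1 + 2) - 1*0)*((0*1)*(-5)))*(-3)))**2 = (-99 + sqrt(-5 - 6))**2 = (-99 + sqrt(-11))**2 = (-99 + I*sqrt(11))**2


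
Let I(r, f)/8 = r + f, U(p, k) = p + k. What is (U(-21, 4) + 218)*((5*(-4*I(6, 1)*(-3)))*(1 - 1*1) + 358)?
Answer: 71958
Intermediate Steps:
U(p, k) = k + p
I(r, f) = 8*f + 8*r (I(r, f) = 8*(r + f) = 8*(f + r) = 8*f + 8*r)
(U(-21, 4) + 218)*((5*(-4*I(6, 1)*(-3)))*(1 - 1*1) + 358) = ((4 - 21) + 218)*((5*(-4*(8*1 + 8*6)*(-3)))*(1 - 1*1) + 358) = (-17 + 218)*((5*(-4*(8 + 48)*(-3)))*(1 - 1) + 358) = 201*((5*(-4*56*(-3)))*0 + 358) = 201*((5*(-224*(-3)))*0 + 358) = 201*((5*672)*0 + 358) = 201*(3360*0 + 358) = 201*(0 + 358) = 201*358 = 71958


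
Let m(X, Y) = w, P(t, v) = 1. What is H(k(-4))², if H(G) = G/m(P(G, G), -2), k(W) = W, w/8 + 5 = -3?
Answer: 1/256 ≈ 0.0039063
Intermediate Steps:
w = -64 (w = -40 + 8*(-3) = -40 - 24 = -64)
m(X, Y) = -64
H(G) = -G/64 (H(G) = G/(-64) = G*(-1/64) = -G/64)
H(k(-4))² = (-1/64*(-4))² = (1/16)² = 1/256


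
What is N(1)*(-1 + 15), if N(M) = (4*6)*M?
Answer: 336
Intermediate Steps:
N(M) = 24*M
N(1)*(-1 + 15) = (24*1)*(-1 + 15) = 24*14 = 336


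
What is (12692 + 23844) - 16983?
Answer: 19553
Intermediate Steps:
(12692 + 23844) - 16983 = 36536 - 16983 = 19553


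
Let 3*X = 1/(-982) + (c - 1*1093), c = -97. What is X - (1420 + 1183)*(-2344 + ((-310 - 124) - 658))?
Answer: 8782528129/982 ≈ 8.9435e+6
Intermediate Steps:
X = -389527/982 (X = (1/(-982) + (-97 - 1*1093))/3 = (-1/982 + (-97 - 1093))/3 = (-1/982 - 1190)/3 = (1/3)*(-1168581/982) = -389527/982 ≈ -396.67)
X - (1420 + 1183)*(-2344 + ((-310 - 124) - 658)) = -389527/982 - (1420 + 1183)*(-2344 + ((-310 - 124) - 658)) = -389527/982 - 2603*(-2344 + (-434 - 658)) = -389527/982 - 2603*(-2344 - 1092) = -389527/982 - 2603*(-3436) = -389527/982 - 1*(-8943908) = -389527/982 + 8943908 = 8782528129/982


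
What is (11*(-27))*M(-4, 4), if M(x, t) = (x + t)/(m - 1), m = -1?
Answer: 0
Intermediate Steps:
M(x, t) = -t/2 - x/2 (M(x, t) = (x + t)/(-1 - 1) = (t + x)/(-2) = (t + x)*(-½) = -t/2 - x/2)
(11*(-27))*M(-4, 4) = (11*(-27))*(-½*4 - ½*(-4)) = -297*(-2 + 2) = -297*0 = 0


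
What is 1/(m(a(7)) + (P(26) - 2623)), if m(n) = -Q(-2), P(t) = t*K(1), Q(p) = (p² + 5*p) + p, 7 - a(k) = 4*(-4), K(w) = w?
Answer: -1/2589 ≈ -0.00038625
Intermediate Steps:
a(k) = 23 (a(k) = 7 - 4*(-4) = 7 - 1*(-16) = 7 + 16 = 23)
Q(p) = p² + 6*p
P(t) = t (P(t) = t*1 = t)
m(n) = 8 (m(n) = -(-2)*(6 - 2) = -(-2)*4 = -1*(-8) = 8)
1/(m(a(7)) + (P(26) - 2623)) = 1/(8 + (26 - 2623)) = 1/(8 - 2597) = 1/(-2589) = -1/2589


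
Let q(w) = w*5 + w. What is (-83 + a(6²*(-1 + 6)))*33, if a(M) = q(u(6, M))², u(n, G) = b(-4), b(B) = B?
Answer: 16269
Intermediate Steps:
u(n, G) = -4
q(w) = 6*w (q(w) = 5*w + w = 6*w)
a(M) = 576 (a(M) = (6*(-4))² = (-24)² = 576)
(-83 + a(6²*(-1 + 6)))*33 = (-83 + 576)*33 = 493*33 = 16269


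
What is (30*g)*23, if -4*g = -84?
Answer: 14490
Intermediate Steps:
g = 21 (g = -1/4*(-84) = 21)
(30*g)*23 = (30*21)*23 = 630*23 = 14490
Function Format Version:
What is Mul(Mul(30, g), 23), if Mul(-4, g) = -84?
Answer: 14490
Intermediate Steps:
g = 21 (g = Mul(Rational(-1, 4), -84) = 21)
Mul(Mul(30, g), 23) = Mul(Mul(30, 21), 23) = Mul(630, 23) = 14490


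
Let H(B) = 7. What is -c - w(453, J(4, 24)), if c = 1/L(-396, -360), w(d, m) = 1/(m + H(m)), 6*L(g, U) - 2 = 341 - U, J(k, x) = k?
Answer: -769/7733 ≈ -0.099444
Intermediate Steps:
L(g, U) = 343/6 - U/6 (L(g, U) = ⅓ + (341 - U)/6 = ⅓ + (341/6 - U/6) = 343/6 - U/6)
w(d, m) = 1/(7 + m) (w(d, m) = 1/(m + 7) = 1/(7 + m))
c = 6/703 (c = 1/(343/6 - ⅙*(-360)) = 1/(343/6 + 60) = 1/(703/6) = 6/703 ≈ 0.0085348)
-c - w(453, J(4, 24)) = -1*6/703 - 1/(7 + 4) = -6/703 - 1/11 = -769/7733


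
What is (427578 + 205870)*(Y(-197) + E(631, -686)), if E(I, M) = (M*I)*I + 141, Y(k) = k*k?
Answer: -172994329542208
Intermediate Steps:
Y(k) = k**2
E(I, M) = 141 + M*I**2 (E(I, M) = (I*M)*I + 141 = M*I**2 + 141 = 141 + M*I**2)
(427578 + 205870)*(Y(-197) + E(631, -686)) = (427578 + 205870)*((-197)**2 + (141 - 686*631**2)) = 633448*(38809 + (141 - 686*398161)) = 633448*(38809 + (141 - 273138446)) = 633448*(38809 - 273138305) = 633448*(-273099496) = -172994329542208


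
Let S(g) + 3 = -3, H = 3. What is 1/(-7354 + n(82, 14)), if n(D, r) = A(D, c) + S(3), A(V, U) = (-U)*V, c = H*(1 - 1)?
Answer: -1/7360 ≈ -0.00013587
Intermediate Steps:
S(g) = -6 (S(g) = -3 - 3 = -6)
c = 0 (c = 3*(1 - 1) = 3*0 = 0)
A(V, U) = -U*V
n(D, r) = -6 (n(D, r) = -1*0*D - 6 = 0 - 6 = -6)
1/(-7354 + n(82, 14)) = 1/(-7354 - 6) = 1/(-7360) = -1/7360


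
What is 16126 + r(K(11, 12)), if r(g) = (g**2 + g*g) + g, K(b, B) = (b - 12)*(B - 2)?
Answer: 16316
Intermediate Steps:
K(b, B) = (-12 + b)*(-2 + B)
r(g) = g + 2*g**2 (r(g) = (g**2 + g**2) + g = 2*g**2 + g = g + 2*g**2)
16126 + r(K(11, 12)) = 16126 + (24 - 12*12 - 2*11 + 12*11)*(1 + 2*(24 - 12*12 - 2*11 + 12*11)) = 16126 + (24 - 144 - 22 + 132)*(1 + 2*(24 - 144 - 22 + 132)) = 16126 - 10*(1 + 2*(-10)) = 16126 - 10*(1 - 20) = 16126 - 10*(-19) = 16126 + 190 = 16316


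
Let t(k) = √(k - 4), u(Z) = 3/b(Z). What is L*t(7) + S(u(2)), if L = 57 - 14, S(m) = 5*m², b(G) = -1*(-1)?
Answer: 45 + 43*√3 ≈ 119.48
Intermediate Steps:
b(G) = 1
u(Z) = 3 (u(Z) = 3/1 = 3*1 = 3)
t(k) = √(-4 + k)
L = 43
L*t(7) + S(u(2)) = 43*√(-4 + 7) + 5*3² = 43*√3 + 5*9 = 43*√3 + 45 = 45 + 43*√3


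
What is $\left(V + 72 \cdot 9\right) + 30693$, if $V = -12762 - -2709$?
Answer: $21288$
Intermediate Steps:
$V = -10053$ ($V = -12762 + 2709 = -10053$)
$\left(V + 72 \cdot 9\right) + 30693 = \left(-10053 + 72 \cdot 9\right) + 30693 = \left(-10053 + 648\right) + 30693 = -9405 + 30693 = 21288$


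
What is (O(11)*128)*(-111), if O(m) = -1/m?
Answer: 14208/11 ≈ 1291.6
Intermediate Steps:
(O(11)*128)*(-111) = (-1/11*128)*(-111) = (-1*1/11*128)*(-111) = -1/11*128*(-111) = -128/11*(-111) = 14208/11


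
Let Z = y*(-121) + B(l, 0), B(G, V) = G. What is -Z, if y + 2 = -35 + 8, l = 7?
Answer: -3516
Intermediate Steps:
y = -29 (y = -2 + (-35 + 8) = -2 - 27 = -29)
Z = 3516 (Z = -29*(-121) + 7 = 3509 + 7 = 3516)
-Z = -1*3516 = -3516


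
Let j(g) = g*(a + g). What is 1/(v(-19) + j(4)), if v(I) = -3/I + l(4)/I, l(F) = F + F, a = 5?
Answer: 19/679 ≈ 0.027982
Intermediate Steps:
l(F) = 2*F
v(I) = 5/I (v(I) = -3/I + (2*4)/I = -3/I + 8/I = 5/I)
j(g) = g*(5 + g)
1/(v(-19) + j(4)) = 1/(5/(-19) + 4*(5 + 4)) = 1/(5*(-1/19) + 4*9) = 1/(-5/19 + 36) = 1/(679/19) = 19/679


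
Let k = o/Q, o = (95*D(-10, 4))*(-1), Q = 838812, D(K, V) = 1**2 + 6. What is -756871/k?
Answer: 33414340908/35 ≈ 9.5470e+8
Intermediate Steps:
D(K, V) = 7 (D(K, V) = 1 + 6 = 7)
o = -665 (o = (95*7)*(-1) = 665*(-1) = -665)
k = -35/44148 (k = -665/838812 = -665*1/838812 = -35/44148 ≈ -0.00079279)
-756871/k = -756871/(-35/44148) = -756871*(-44148/35) = 33414340908/35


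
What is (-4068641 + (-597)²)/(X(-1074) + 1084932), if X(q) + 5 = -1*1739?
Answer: -928058/270797 ≈ -3.4271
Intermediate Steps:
X(q) = -1744 (X(q) = -5 - 1*1739 = -5 - 1739 = -1744)
(-4068641 + (-597)²)/(X(-1074) + 1084932) = (-4068641 + (-597)²)/(-1744 + 1084932) = (-4068641 + 356409)/1083188 = -3712232*1/1083188 = -928058/270797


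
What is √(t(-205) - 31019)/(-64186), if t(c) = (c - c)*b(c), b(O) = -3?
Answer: -I*√31019/64186 ≈ -0.0027439*I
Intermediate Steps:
t(c) = 0 (t(c) = (c - c)*(-3) = 0*(-3) = 0)
√(t(-205) - 31019)/(-64186) = √(0 - 31019)/(-64186) = √(-31019)*(-1/64186) = (I*√31019)*(-1/64186) = -I*√31019/64186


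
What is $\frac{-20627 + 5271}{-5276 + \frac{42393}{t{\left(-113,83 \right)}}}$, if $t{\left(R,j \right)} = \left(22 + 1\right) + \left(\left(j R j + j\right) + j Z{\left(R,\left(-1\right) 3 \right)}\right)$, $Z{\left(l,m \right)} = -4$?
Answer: $\frac{3985818716}{1369457967} \approx 2.9105$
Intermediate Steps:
$t{\left(R,j \right)} = 23 - 3 j + R j^{2}$ ($t{\left(R,j \right)} = \left(22 + 1\right) + \left(\left(j R j + j\right) + j \left(-4\right)\right) = 23 - \left(3 j - R j j\right) = 23 - \left(3 j - R j^{2}\right) = 23 + \left(- 3 j + R j^{2}\right) = 23 - 3 j + R j^{2}$)
$\frac{-20627 + 5271}{-5276 + \frac{42393}{t{\left(-113,83 \right)}}} = \frac{-20627 + 5271}{-5276 + \frac{42393}{23 - 249 - 113 \cdot 83^{2}}} = - \frac{15356}{-5276 + \frac{42393}{23 - 249 - 778457}} = - \frac{15356}{-5276 + \frac{42393}{-778683}} = - \frac{15356}{-5276 + 42393 \left(- \frac{1}{778683}\right)} = - \frac{15356}{-5276 - \frac{14131}{259561}} = - \frac{15356}{- \frac{1369457967}{259561}} = \left(-15356\right) \left(- \frac{259561}{1369457967}\right) = \frac{3985818716}{1369457967}$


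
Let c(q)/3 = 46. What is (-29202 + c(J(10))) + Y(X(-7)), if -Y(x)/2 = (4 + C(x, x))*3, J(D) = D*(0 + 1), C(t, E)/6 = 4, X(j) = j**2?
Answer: -29232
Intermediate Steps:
C(t, E) = 24 (C(t, E) = 6*4 = 24)
J(D) = D (J(D) = D*1 = D)
c(q) = 138 (c(q) = 3*46 = 138)
Y(x) = -168 (Y(x) = -2*(4 + 24)*3 = -56*3 = -2*84 = -168)
(-29202 + c(J(10))) + Y(X(-7)) = (-29202 + 138) - 168 = -29064 - 168 = -29232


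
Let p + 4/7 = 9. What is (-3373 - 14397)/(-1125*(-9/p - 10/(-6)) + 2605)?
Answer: -209686/22789 ≈ -9.2012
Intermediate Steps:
p = 59/7 (p = -4/7 + 9 = 59/7 ≈ 8.4286)
(-3373 - 14397)/(-1125*(-9/p - 10/(-6)) + 2605) = (-3373 - 14397)/(-1125*(-9/59/7 - 10/(-6)) + 2605) = -17770/(-1125*(-9*7/59 - 10*(-⅙)) + 2605) = -17770/(-1125*(-63/59 + 5/3) + 2605) = -17770/(-1125*106/177 + 2605) = -17770/(-39750/59 + 2605) = -17770/113945/59 = -17770*59/113945 = -209686/22789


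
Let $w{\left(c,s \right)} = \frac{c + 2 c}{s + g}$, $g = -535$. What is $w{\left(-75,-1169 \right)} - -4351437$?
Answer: $\frac{2471616291}{568} \approx 4.3514 \cdot 10^{6}$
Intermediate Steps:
$w{\left(c,s \right)} = \frac{3 c}{-535 + s}$ ($w{\left(c,s \right)} = \frac{c + 2 c}{s - 535} = \frac{3 c}{-535 + s}$)
$w{\left(-75,-1169 \right)} - -4351437 = 3 \left(-75\right) \frac{1}{-535 - 1169} - -4351437 = 3 \left(-75\right) \frac{1}{-1704} + 4351437 = 3 \left(-75\right) \left(- \frac{1}{1704}\right) + 4351437 = \frac{75}{568} + 4351437 = \frac{2471616291}{568}$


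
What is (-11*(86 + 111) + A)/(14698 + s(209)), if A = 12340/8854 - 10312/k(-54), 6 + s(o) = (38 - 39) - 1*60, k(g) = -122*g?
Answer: -15801430739/106678556739 ≈ -0.14812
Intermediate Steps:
s(o) = -67 (s(o) = -6 + ((38 - 39) - 1*60) = -6 + (-1 - 60) = -6 - 61 = -67)
A = -1250816/7291269 (A = 12340/8854 - 10312/((-122*(-54))) = 12340*(1/8854) - 10312/6588 = 6170/4427 - 10312*1/6588 = 6170/4427 - 2578/1647 = -1250816/7291269 ≈ -0.17155)
(-11*(86 + 111) + A)/(14698 + s(209)) = (-11*(86 + 111) - 1250816/7291269)/(14698 - 67) = (-11*197 - 1250816/7291269)/14631 = (-2167 - 1250816/7291269)*(1/14631) = -15801430739/7291269*1/14631 = -15801430739/106678556739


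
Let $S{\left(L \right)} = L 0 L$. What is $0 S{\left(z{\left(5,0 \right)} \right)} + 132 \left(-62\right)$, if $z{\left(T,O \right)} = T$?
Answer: $-8184$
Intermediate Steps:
$S{\left(L \right)} = 0$ ($S{\left(L \right)} = 0 L = 0$)
$0 S{\left(z{\left(5,0 \right)} \right)} + 132 \left(-62\right) = 0 \cdot 0 + 132 \left(-62\right) = 0 - 8184 = -8184$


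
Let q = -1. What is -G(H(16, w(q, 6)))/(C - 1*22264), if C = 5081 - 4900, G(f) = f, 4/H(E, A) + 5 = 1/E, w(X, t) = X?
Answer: -64/1744557 ≈ -3.6686e-5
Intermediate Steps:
H(E, A) = 4/(-5 + 1/E)
C = 181
-G(H(16, w(q, 6)))/(C - 1*22264) = -(-4*16/(-1 + 5*16))/(181 - 1*22264) = -(-4*16/(-1 + 80))/(181 - 22264) = -(-4*16/79)/(-22083) = -(-4*16*1/79)*(-1)/22083 = -(-64)*(-1)/(79*22083) = -1*64/1744557 = -64/1744557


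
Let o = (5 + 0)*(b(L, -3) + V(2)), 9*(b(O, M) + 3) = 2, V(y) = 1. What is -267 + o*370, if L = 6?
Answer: -32003/9 ≈ -3555.9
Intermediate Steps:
b(O, M) = -25/9 (b(O, M) = -3 + (⅑)*2 = -3 + 2/9 = -25/9)
o = -80/9 (o = (5 + 0)*(-25/9 + 1) = 5*(-16/9) = -80/9 ≈ -8.8889)
-267 + o*370 = -267 - 80/9*370 = -267 - 29600/9 = -32003/9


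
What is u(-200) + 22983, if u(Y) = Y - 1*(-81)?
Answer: 22864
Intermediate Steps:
u(Y) = 81 + Y (u(Y) = Y + 81 = 81 + Y)
u(-200) + 22983 = (81 - 200) + 22983 = -119 + 22983 = 22864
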